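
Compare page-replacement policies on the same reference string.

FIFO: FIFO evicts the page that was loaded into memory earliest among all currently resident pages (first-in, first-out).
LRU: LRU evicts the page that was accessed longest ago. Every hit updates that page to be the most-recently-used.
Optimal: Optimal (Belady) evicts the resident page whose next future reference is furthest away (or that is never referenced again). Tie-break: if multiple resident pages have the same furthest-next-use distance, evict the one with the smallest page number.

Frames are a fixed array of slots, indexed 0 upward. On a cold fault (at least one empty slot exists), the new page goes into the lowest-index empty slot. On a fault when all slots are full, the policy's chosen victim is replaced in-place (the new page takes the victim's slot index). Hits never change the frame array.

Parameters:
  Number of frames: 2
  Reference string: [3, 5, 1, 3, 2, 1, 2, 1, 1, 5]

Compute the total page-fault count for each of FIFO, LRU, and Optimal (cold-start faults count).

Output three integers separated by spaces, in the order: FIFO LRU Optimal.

Answer: 7 7 5

Derivation:
--- FIFO ---
  step 0: ref 3 -> FAULT, frames=[3,-] (faults so far: 1)
  step 1: ref 5 -> FAULT, frames=[3,5] (faults so far: 2)
  step 2: ref 1 -> FAULT, evict 3, frames=[1,5] (faults so far: 3)
  step 3: ref 3 -> FAULT, evict 5, frames=[1,3] (faults so far: 4)
  step 4: ref 2 -> FAULT, evict 1, frames=[2,3] (faults so far: 5)
  step 5: ref 1 -> FAULT, evict 3, frames=[2,1] (faults so far: 6)
  step 6: ref 2 -> HIT, frames=[2,1] (faults so far: 6)
  step 7: ref 1 -> HIT, frames=[2,1] (faults so far: 6)
  step 8: ref 1 -> HIT, frames=[2,1] (faults so far: 6)
  step 9: ref 5 -> FAULT, evict 2, frames=[5,1] (faults so far: 7)
  FIFO total faults: 7
--- LRU ---
  step 0: ref 3 -> FAULT, frames=[3,-] (faults so far: 1)
  step 1: ref 5 -> FAULT, frames=[3,5] (faults so far: 2)
  step 2: ref 1 -> FAULT, evict 3, frames=[1,5] (faults so far: 3)
  step 3: ref 3 -> FAULT, evict 5, frames=[1,3] (faults so far: 4)
  step 4: ref 2 -> FAULT, evict 1, frames=[2,3] (faults so far: 5)
  step 5: ref 1 -> FAULT, evict 3, frames=[2,1] (faults so far: 6)
  step 6: ref 2 -> HIT, frames=[2,1] (faults so far: 6)
  step 7: ref 1 -> HIT, frames=[2,1] (faults so far: 6)
  step 8: ref 1 -> HIT, frames=[2,1] (faults so far: 6)
  step 9: ref 5 -> FAULT, evict 2, frames=[5,1] (faults so far: 7)
  LRU total faults: 7
--- Optimal ---
  step 0: ref 3 -> FAULT, frames=[3,-] (faults so far: 1)
  step 1: ref 5 -> FAULT, frames=[3,5] (faults so far: 2)
  step 2: ref 1 -> FAULT, evict 5, frames=[3,1] (faults so far: 3)
  step 3: ref 3 -> HIT, frames=[3,1] (faults so far: 3)
  step 4: ref 2 -> FAULT, evict 3, frames=[2,1] (faults so far: 4)
  step 5: ref 1 -> HIT, frames=[2,1] (faults so far: 4)
  step 6: ref 2 -> HIT, frames=[2,1] (faults so far: 4)
  step 7: ref 1 -> HIT, frames=[2,1] (faults so far: 4)
  step 8: ref 1 -> HIT, frames=[2,1] (faults so far: 4)
  step 9: ref 5 -> FAULT, evict 1, frames=[2,5] (faults so far: 5)
  Optimal total faults: 5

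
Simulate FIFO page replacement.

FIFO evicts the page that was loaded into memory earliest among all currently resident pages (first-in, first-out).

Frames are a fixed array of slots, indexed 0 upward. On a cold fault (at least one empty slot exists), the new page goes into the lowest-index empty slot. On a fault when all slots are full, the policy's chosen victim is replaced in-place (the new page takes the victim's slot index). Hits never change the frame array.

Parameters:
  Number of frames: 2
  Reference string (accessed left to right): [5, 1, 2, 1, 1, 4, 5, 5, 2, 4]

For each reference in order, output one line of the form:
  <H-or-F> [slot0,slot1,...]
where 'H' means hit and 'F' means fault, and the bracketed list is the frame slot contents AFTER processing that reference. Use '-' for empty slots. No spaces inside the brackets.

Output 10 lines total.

F [5,-]
F [5,1]
F [2,1]
H [2,1]
H [2,1]
F [2,4]
F [5,4]
H [5,4]
F [5,2]
F [4,2]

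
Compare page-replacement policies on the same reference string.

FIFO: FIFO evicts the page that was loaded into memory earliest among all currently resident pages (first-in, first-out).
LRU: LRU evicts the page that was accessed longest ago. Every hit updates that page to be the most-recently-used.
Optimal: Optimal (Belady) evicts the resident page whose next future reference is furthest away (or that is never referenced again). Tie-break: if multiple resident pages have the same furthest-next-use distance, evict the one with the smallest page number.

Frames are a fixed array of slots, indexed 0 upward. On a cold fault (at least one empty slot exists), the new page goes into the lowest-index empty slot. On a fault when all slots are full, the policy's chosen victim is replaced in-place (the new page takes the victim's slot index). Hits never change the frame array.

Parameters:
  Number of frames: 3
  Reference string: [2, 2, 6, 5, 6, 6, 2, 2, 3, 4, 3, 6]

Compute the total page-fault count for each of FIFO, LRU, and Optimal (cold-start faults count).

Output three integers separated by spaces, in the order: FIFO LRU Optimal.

--- FIFO ---
  step 0: ref 2 -> FAULT, frames=[2,-,-] (faults so far: 1)
  step 1: ref 2 -> HIT, frames=[2,-,-] (faults so far: 1)
  step 2: ref 6 -> FAULT, frames=[2,6,-] (faults so far: 2)
  step 3: ref 5 -> FAULT, frames=[2,6,5] (faults so far: 3)
  step 4: ref 6 -> HIT, frames=[2,6,5] (faults so far: 3)
  step 5: ref 6 -> HIT, frames=[2,6,5] (faults so far: 3)
  step 6: ref 2 -> HIT, frames=[2,6,5] (faults so far: 3)
  step 7: ref 2 -> HIT, frames=[2,6,5] (faults so far: 3)
  step 8: ref 3 -> FAULT, evict 2, frames=[3,6,5] (faults so far: 4)
  step 9: ref 4 -> FAULT, evict 6, frames=[3,4,5] (faults so far: 5)
  step 10: ref 3 -> HIT, frames=[3,4,5] (faults so far: 5)
  step 11: ref 6 -> FAULT, evict 5, frames=[3,4,6] (faults so far: 6)
  FIFO total faults: 6
--- LRU ---
  step 0: ref 2 -> FAULT, frames=[2,-,-] (faults so far: 1)
  step 1: ref 2 -> HIT, frames=[2,-,-] (faults so far: 1)
  step 2: ref 6 -> FAULT, frames=[2,6,-] (faults so far: 2)
  step 3: ref 5 -> FAULT, frames=[2,6,5] (faults so far: 3)
  step 4: ref 6 -> HIT, frames=[2,6,5] (faults so far: 3)
  step 5: ref 6 -> HIT, frames=[2,6,5] (faults so far: 3)
  step 6: ref 2 -> HIT, frames=[2,6,5] (faults so far: 3)
  step 7: ref 2 -> HIT, frames=[2,6,5] (faults so far: 3)
  step 8: ref 3 -> FAULT, evict 5, frames=[2,6,3] (faults so far: 4)
  step 9: ref 4 -> FAULT, evict 6, frames=[2,4,3] (faults so far: 5)
  step 10: ref 3 -> HIT, frames=[2,4,3] (faults so far: 5)
  step 11: ref 6 -> FAULT, evict 2, frames=[6,4,3] (faults so far: 6)
  LRU total faults: 6
--- Optimal ---
  step 0: ref 2 -> FAULT, frames=[2,-,-] (faults so far: 1)
  step 1: ref 2 -> HIT, frames=[2,-,-] (faults so far: 1)
  step 2: ref 6 -> FAULT, frames=[2,6,-] (faults so far: 2)
  step 3: ref 5 -> FAULT, frames=[2,6,5] (faults so far: 3)
  step 4: ref 6 -> HIT, frames=[2,6,5] (faults so far: 3)
  step 5: ref 6 -> HIT, frames=[2,6,5] (faults so far: 3)
  step 6: ref 2 -> HIT, frames=[2,6,5] (faults so far: 3)
  step 7: ref 2 -> HIT, frames=[2,6,5] (faults so far: 3)
  step 8: ref 3 -> FAULT, evict 2, frames=[3,6,5] (faults so far: 4)
  step 9: ref 4 -> FAULT, evict 5, frames=[3,6,4] (faults so far: 5)
  step 10: ref 3 -> HIT, frames=[3,6,4] (faults so far: 5)
  step 11: ref 6 -> HIT, frames=[3,6,4] (faults so far: 5)
  Optimal total faults: 5

Answer: 6 6 5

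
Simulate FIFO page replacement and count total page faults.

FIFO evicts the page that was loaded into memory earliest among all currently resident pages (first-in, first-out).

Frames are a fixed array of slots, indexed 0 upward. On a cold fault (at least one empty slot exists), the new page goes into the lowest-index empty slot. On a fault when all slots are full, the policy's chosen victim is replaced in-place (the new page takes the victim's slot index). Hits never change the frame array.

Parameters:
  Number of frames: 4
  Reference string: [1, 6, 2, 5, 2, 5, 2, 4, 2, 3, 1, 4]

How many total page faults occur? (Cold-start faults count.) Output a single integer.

Answer: 7

Derivation:
Step 0: ref 1 → FAULT, frames=[1,-,-,-]
Step 1: ref 6 → FAULT, frames=[1,6,-,-]
Step 2: ref 2 → FAULT, frames=[1,6,2,-]
Step 3: ref 5 → FAULT, frames=[1,6,2,5]
Step 4: ref 2 → HIT, frames=[1,6,2,5]
Step 5: ref 5 → HIT, frames=[1,6,2,5]
Step 6: ref 2 → HIT, frames=[1,6,2,5]
Step 7: ref 4 → FAULT (evict 1), frames=[4,6,2,5]
Step 8: ref 2 → HIT, frames=[4,6,2,5]
Step 9: ref 3 → FAULT (evict 6), frames=[4,3,2,5]
Step 10: ref 1 → FAULT (evict 2), frames=[4,3,1,5]
Step 11: ref 4 → HIT, frames=[4,3,1,5]
Total faults: 7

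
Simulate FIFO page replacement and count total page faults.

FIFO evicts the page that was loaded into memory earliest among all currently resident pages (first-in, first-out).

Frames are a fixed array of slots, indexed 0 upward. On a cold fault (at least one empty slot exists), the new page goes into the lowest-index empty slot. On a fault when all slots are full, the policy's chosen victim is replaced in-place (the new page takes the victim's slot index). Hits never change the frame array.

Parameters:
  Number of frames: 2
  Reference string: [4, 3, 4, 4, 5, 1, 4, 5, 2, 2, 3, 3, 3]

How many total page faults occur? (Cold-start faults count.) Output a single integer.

Step 0: ref 4 → FAULT, frames=[4,-]
Step 1: ref 3 → FAULT, frames=[4,3]
Step 2: ref 4 → HIT, frames=[4,3]
Step 3: ref 4 → HIT, frames=[4,3]
Step 4: ref 5 → FAULT (evict 4), frames=[5,3]
Step 5: ref 1 → FAULT (evict 3), frames=[5,1]
Step 6: ref 4 → FAULT (evict 5), frames=[4,1]
Step 7: ref 5 → FAULT (evict 1), frames=[4,5]
Step 8: ref 2 → FAULT (evict 4), frames=[2,5]
Step 9: ref 2 → HIT, frames=[2,5]
Step 10: ref 3 → FAULT (evict 5), frames=[2,3]
Step 11: ref 3 → HIT, frames=[2,3]
Step 12: ref 3 → HIT, frames=[2,3]
Total faults: 8

Answer: 8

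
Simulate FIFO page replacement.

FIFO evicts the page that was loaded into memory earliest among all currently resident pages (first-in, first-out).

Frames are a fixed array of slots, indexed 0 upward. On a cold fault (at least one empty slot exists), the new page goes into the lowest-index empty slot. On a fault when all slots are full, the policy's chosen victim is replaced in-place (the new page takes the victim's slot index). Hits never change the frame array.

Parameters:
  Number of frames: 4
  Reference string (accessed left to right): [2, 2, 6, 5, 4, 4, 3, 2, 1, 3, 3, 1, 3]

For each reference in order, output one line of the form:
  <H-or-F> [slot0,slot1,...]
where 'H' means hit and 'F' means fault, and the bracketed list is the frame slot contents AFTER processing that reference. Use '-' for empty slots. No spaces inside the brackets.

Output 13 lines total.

F [2,-,-,-]
H [2,-,-,-]
F [2,6,-,-]
F [2,6,5,-]
F [2,6,5,4]
H [2,6,5,4]
F [3,6,5,4]
F [3,2,5,4]
F [3,2,1,4]
H [3,2,1,4]
H [3,2,1,4]
H [3,2,1,4]
H [3,2,1,4]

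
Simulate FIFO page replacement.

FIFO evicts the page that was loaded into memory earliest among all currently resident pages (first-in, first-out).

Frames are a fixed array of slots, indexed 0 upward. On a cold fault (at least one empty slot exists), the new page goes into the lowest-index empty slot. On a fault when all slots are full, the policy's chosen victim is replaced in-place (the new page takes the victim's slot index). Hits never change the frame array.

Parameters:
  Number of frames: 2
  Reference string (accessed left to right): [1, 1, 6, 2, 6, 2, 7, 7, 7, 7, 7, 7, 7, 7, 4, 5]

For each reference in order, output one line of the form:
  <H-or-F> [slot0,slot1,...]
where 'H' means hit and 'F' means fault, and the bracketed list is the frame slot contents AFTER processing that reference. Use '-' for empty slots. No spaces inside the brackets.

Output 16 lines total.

F [1,-]
H [1,-]
F [1,6]
F [2,6]
H [2,6]
H [2,6]
F [2,7]
H [2,7]
H [2,7]
H [2,7]
H [2,7]
H [2,7]
H [2,7]
H [2,7]
F [4,7]
F [4,5]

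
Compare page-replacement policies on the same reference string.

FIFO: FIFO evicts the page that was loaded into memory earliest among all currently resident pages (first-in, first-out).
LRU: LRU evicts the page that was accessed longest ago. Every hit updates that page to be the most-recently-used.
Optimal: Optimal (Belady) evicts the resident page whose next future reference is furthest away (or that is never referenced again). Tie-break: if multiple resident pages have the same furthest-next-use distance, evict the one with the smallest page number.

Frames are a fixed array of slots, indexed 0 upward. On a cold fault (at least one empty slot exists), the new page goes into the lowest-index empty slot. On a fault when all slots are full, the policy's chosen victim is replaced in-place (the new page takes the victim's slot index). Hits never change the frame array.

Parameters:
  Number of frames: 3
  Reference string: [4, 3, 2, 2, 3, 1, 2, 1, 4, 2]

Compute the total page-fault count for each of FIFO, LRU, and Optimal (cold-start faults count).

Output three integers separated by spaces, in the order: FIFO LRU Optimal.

--- FIFO ---
  step 0: ref 4 -> FAULT, frames=[4,-,-] (faults so far: 1)
  step 1: ref 3 -> FAULT, frames=[4,3,-] (faults so far: 2)
  step 2: ref 2 -> FAULT, frames=[4,3,2] (faults so far: 3)
  step 3: ref 2 -> HIT, frames=[4,3,2] (faults so far: 3)
  step 4: ref 3 -> HIT, frames=[4,3,2] (faults so far: 3)
  step 5: ref 1 -> FAULT, evict 4, frames=[1,3,2] (faults so far: 4)
  step 6: ref 2 -> HIT, frames=[1,3,2] (faults so far: 4)
  step 7: ref 1 -> HIT, frames=[1,3,2] (faults so far: 4)
  step 8: ref 4 -> FAULT, evict 3, frames=[1,4,2] (faults so far: 5)
  step 9: ref 2 -> HIT, frames=[1,4,2] (faults so far: 5)
  FIFO total faults: 5
--- LRU ---
  step 0: ref 4 -> FAULT, frames=[4,-,-] (faults so far: 1)
  step 1: ref 3 -> FAULT, frames=[4,3,-] (faults so far: 2)
  step 2: ref 2 -> FAULT, frames=[4,3,2] (faults so far: 3)
  step 3: ref 2 -> HIT, frames=[4,3,2] (faults so far: 3)
  step 4: ref 3 -> HIT, frames=[4,3,2] (faults so far: 3)
  step 5: ref 1 -> FAULT, evict 4, frames=[1,3,2] (faults so far: 4)
  step 6: ref 2 -> HIT, frames=[1,3,2] (faults so far: 4)
  step 7: ref 1 -> HIT, frames=[1,3,2] (faults so far: 4)
  step 8: ref 4 -> FAULT, evict 3, frames=[1,4,2] (faults so far: 5)
  step 9: ref 2 -> HIT, frames=[1,4,2] (faults so far: 5)
  LRU total faults: 5
--- Optimal ---
  step 0: ref 4 -> FAULT, frames=[4,-,-] (faults so far: 1)
  step 1: ref 3 -> FAULT, frames=[4,3,-] (faults so far: 2)
  step 2: ref 2 -> FAULT, frames=[4,3,2] (faults so far: 3)
  step 3: ref 2 -> HIT, frames=[4,3,2] (faults so far: 3)
  step 4: ref 3 -> HIT, frames=[4,3,2] (faults so far: 3)
  step 5: ref 1 -> FAULT, evict 3, frames=[4,1,2] (faults so far: 4)
  step 6: ref 2 -> HIT, frames=[4,1,2] (faults so far: 4)
  step 7: ref 1 -> HIT, frames=[4,1,2] (faults so far: 4)
  step 8: ref 4 -> HIT, frames=[4,1,2] (faults so far: 4)
  step 9: ref 2 -> HIT, frames=[4,1,2] (faults so far: 4)
  Optimal total faults: 4

Answer: 5 5 4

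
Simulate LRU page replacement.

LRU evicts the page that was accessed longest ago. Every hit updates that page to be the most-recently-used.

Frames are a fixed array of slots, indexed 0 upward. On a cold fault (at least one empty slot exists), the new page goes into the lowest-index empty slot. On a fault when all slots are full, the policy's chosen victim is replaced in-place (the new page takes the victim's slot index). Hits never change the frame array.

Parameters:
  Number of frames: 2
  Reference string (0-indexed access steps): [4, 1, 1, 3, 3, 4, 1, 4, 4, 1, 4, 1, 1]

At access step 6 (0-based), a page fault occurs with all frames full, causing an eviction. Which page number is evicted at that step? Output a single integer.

Answer: 3

Derivation:
Step 0: ref 4 -> FAULT, frames=[4,-]
Step 1: ref 1 -> FAULT, frames=[4,1]
Step 2: ref 1 -> HIT, frames=[4,1]
Step 3: ref 3 -> FAULT, evict 4, frames=[3,1]
Step 4: ref 3 -> HIT, frames=[3,1]
Step 5: ref 4 -> FAULT, evict 1, frames=[3,4]
Step 6: ref 1 -> FAULT, evict 3, frames=[1,4]
At step 6: evicted page 3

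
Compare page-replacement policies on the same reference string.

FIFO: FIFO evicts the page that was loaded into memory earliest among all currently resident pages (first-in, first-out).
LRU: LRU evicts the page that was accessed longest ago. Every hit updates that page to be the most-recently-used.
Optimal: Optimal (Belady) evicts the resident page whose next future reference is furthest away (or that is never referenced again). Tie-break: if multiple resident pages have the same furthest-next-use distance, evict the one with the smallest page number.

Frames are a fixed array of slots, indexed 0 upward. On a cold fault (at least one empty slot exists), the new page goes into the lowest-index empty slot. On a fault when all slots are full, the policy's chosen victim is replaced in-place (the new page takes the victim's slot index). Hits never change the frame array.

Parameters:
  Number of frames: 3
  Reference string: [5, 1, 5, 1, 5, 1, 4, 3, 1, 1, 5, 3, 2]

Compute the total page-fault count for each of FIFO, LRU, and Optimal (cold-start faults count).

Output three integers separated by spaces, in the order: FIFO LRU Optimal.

--- FIFO ---
  step 0: ref 5 -> FAULT, frames=[5,-,-] (faults so far: 1)
  step 1: ref 1 -> FAULT, frames=[5,1,-] (faults so far: 2)
  step 2: ref 5 -> HIT, frames=[5,1,-] (faults so far: 2)
  step 3: ref 1 -> HIT, frames=[5,1,-] (faults so far: 2)
  step 4: ref 5 -> HIT, frames=[5,1,-] (faults so far: 2)
  step 5: ref 1 -> HIT, frames=[5,1,-] (faults so far: 2)
  step 6: ref 4 -> FAULT, frames=[5,1,4] (faults so far: 3)
  step 7: ref 3 -> FAULT, evict 5, frames=[3,1,4] (faults so far: 4)
  step 8: ref 1 -> HIT, frames=[3,1,4] (faults so far: 4)
  step 9: ref 1 -> HIT, frames=[3,1,4] (faults so far: 4)
  step 10: ref 5 -> FAULT, evict 1, frames=[3,5,4] (faults so far: 5)
  step 11: ref 3 -> HIT, frames=[3,5,4] (faults so far: 5)
  step 12: ref 2 -> FAULT, evict 4, frames=[3,5,2] (faults so far: 6)
  FIFO total faults: 6
--- LRU ---
  step 0: ref 5 -> FAULT, frames=[5,-,-] (faults so far: 1)
  step 1: ref 1 -> FAULT, frames=[5,1,-] (faults so far: 2)
  step 2: ref 5 -> HIT, frames=[5,1,-] (faults so far: 2)
  step 3: ref 1 -> HIT, frames=[5,1,-] (faults so far: 2)
  step 4: ref 5 -> HIT, frames=[5,1,-] (faults so far: 2)
  step 5: ref 1 -> HIT, frames=[5,1,-] (faults so far: 2)
  step 6: ref 4 -> FAULT, frames=[5,1,4] (faults so far: 3)
  step 7: ref 3 -> FAULT, evict 5, frames=[3,1,4] (faults so far: 4)
  step 8: ref 1 -> HIT, frames=[3,1,4] (faults so far: 4)
  step 9: ref 1 -> HIT, frames=[3,1,4] (faults so far: 4)
  step 10: ref 5 -> FAULT, evict 4, frames=[3,1,5] (faults so far: 5)
  step 11: ref 3 -> HIT, frames=[3,1,5] (faults so far: 5)
  step 12: ref 2 -> FAULT, evict 1, frames=[3,2,5] (faults so far: 6)
  LRU total faults: 6
--- Optimal ---
  step 0: ref 5 -> FAULT, frames=[5,-,-] (faults so far: 1)
  step 1: ref 1 -> FAULT, frames=[5,1,-] (faults so far: 2)
  step 2: ref 5 -> HIT, frames=[5,1,-] (faults so far: 2)
  step 3: ref 1 -> HIT, frames=[5,1,-] (faults so far: 2)
  step 4: ref 5 -> HIT, frames=[5,1,-] (faults so far: 2)
  step 5: ref 1 -> HIT, frames=[5,1,-] (faults so far: 2)
  step 6: ref 4 -> FAULT, frames=[5,1,4] (faults so far: 3)
  step 7: ref 3 -> FAULT, evict 4, frames=[5,1,3] (faults so far: 4)
  step 8: ref 1 -> HIT, frames=[5,1,3] (faults so far: 4)
  step 9: ref 1 -> HIT, frames=[5,1,3] (faults so far: 4)
  step 10: ref 5 -> HIT, frames=[5,1,3] (faults so far: 4)
  step 11: ref 3 -> HIT, frames=[5,1,3] (faults so far: 4)
  step 12: ref 2 -> FAULT, evict 1, frames=[5,2,3] (faults so far: 5)
  Optimal total faults: 5

Answer: 6 6 5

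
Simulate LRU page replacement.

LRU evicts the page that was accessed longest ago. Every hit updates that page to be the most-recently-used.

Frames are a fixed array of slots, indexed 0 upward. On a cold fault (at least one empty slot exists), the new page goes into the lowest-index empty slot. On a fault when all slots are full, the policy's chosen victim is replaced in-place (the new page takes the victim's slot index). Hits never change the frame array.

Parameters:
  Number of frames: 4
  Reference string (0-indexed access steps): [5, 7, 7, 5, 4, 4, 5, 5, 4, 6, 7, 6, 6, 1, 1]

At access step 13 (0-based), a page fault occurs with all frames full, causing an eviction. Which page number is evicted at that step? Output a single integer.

Step 0: ref 5 -> FAULT, frames=[5,-,-,-]
Step 1: ref 7 -> FAULT, frames=[5,7,-,-]
Step 2: ref 7 -> HIT, frames=[5,7,-,-]
Step 3: ref 5 -> HIT, frames=[5,7,-,-]
Step 4: ref 4 -> FAULT, frames=[5,7,4,-]
Step 5: ref 4 -> HIT, frames=[5,7,4,-]
Step 6: ref 5 -> HIT, frames=[5,7,4,-]
Step 7: ref 5 -> HIT, frames=[5,7,4,-]
Step 8: ref 4 -> HIT, frames=[5,7,4,-]
Step 9: ref 6 -> FAULT, frames=[5,7,4,6]
Step 10: ref 7 -> HIT, frames=[5,7,4,6]
Step 11: ref 6 -> HIT, frames=[5,7,4,6]
Step 12: ref 6 -> HIT, frames=[5,7,4,6]
Step 13: ref 1 -> FAULT, evict 5, frames=[1,7,4,6]
At step 13: evicted page 5

Answer: 5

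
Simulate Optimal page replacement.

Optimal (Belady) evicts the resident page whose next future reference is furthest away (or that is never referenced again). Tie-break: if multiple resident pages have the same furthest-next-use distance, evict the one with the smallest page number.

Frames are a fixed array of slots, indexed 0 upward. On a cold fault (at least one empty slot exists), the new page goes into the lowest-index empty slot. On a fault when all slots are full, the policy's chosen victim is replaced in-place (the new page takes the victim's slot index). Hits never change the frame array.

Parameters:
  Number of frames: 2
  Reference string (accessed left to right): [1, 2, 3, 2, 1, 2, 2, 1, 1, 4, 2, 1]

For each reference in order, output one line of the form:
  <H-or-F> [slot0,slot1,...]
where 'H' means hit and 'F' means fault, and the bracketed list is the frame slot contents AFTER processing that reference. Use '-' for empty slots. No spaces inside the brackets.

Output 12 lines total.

F [1,-]
F [1,2]
F [3,2]
H [3,2]
F [1,2]
H [1,2]
H [1,2]
H [1,2]
H [1,2]
F [4,2]
H [4,2]
F [4,1]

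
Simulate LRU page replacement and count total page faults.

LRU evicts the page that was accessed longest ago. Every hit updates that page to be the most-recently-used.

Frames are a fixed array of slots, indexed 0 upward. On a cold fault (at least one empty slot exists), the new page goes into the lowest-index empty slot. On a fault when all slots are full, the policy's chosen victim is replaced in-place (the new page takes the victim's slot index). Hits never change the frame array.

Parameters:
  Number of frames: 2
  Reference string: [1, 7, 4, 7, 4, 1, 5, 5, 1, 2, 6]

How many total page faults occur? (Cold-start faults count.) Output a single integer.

Answer: 7

Derivation:
Step 0: ref 1 → FAULT, frames=[1,-]
Step 1: ref 7 → FAULT, frames=[1,7]
Step 2: ref 4 → FAULT (evict 1), frames=[4,7]
Step 3: ref 7 → HIT, frames=[4,7]
Step 4: ref 4 → HIT, frames=[4,7]
Step 5: ref 1 → FAULT (evict 7), frames=[4,1]
Step 6: ref 5 → FAULT (evict 4), frames=[5,1]
Step 7: ref 5 → HIT, frames=[5,1]
Step 8: ref 1 → HIT, frames=[5,1]
Step 9: ref 2 → FAULT (evict 5), frames=[2,1]
Step 10: ref 6 → FAULT (evict 1), frames=[2,6]
Total faults: 7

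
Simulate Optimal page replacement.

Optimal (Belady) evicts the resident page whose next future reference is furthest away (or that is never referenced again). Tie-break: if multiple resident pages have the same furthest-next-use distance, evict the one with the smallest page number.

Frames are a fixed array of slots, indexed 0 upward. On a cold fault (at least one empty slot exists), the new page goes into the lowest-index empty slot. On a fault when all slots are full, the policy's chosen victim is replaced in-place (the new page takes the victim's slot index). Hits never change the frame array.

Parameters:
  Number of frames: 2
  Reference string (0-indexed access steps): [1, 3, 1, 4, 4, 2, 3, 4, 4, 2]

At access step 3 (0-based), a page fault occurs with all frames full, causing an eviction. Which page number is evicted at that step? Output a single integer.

Step 0: ref 1 -> FAULT, frames=[1,-]
Step 1: ref 3 -> FAULT, frames=[1,3]
Step 2: ref 1 -> HIT, frames=[1,3]
Step 3: ref 4 -> FAULT, evict 1, frames=[4,3]
At step 3: evicted page 1

Answer: 1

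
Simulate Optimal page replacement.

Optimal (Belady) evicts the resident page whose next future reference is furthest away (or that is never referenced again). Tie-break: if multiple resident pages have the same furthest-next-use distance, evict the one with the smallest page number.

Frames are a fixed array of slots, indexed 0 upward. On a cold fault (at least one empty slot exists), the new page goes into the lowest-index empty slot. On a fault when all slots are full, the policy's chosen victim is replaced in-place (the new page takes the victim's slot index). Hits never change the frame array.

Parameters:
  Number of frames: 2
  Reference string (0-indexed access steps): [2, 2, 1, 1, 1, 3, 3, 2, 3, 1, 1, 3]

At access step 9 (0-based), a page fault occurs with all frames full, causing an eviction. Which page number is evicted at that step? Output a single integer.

Answer: 2

Derivation:
Step 0: ref 2 -> FAULT, frames=[2,-]
Step 1: ref 2 -> HIT, frames=[2,-]
Step 2: ref 1 -> FAULT, frames=[2,1]
Step 3: ref 1 -> HIT, frames=[2,1]
Step 4: ref 1 -> HIT, frames=[2,1]
Step 5: ref 3 -> FAULT, evict 1, frames=[2,3]
Step 6: ref 3 -> HIT, frames=[2,3]
Step 7: ref 2 -> HIT, frames=[2,3]
Step 8: ref 3 -> HIT, frames=[2,3]
Step 9: ref 1 -> FAULT, evict 2, frames=[1,3]
At step 9: evicted page 2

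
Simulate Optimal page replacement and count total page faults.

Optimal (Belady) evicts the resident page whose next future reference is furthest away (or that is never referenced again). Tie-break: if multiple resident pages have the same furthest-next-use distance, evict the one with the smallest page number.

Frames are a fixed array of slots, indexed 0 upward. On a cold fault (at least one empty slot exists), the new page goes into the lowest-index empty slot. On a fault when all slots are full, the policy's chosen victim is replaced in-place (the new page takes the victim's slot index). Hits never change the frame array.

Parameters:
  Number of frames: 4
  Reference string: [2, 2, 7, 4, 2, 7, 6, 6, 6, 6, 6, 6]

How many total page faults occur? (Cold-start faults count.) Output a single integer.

Answer: 4

Derivation:
Step 0: ref 2 → FAULT, frames=[2,-,-,-]
Step 1: ref 2 → HIT, frames=[2,-,-,-]
Step 2: ref 7 → FAULT, frames=[2,7,-,-]
Step 3: ref 4 → FAULT, frames=[2,7,4,-]
Step 4: ref 2 → HIT, frames=[2,7,4,-]
Step 5: ref 7 → HIT, frames=[2,7,4,-]
Step 6: ref 6 → FAULT, frames=[2,7,4,6]
Step 7: ref 6 → HIT, frames=[2,7,4,6]
Step 8: ref 6 → HIT, frames=[2,7,4,6]
Step 9: ref 6 → HIT, frames=[2,7,4,6]
Step 10: ref 6 → HIT, frames=[2,7,4,6]
Step 11: ref 6 → HIT, frames=[2,7,4,6]
Total faults: 4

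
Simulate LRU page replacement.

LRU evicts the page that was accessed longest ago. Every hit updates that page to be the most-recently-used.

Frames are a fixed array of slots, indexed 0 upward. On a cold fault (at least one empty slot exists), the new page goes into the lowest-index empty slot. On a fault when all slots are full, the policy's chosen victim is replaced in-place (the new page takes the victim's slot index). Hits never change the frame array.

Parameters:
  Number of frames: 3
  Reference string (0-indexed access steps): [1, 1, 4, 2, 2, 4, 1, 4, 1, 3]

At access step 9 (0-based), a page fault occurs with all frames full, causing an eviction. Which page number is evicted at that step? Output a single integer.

Answer: 2

Derivation:
Step 0: ref 1 -> FAULT, frames=[1,-,-]
Step 1: ref 1 -> HIT, frames=[1,-,-]
Step 2: ref 4 -> FAULT, frames=[1,4,-]
Step 3: ref 2 -> FAULT, frames=[1,4,2]
Step 4: ref 2 -> HIT, frames=[1,4,2]
Step 5: ref 4 -> HIT, frames=[1,4,2]
Step 6: ref 1 -> HIT, frames=[1,4,2]
Step 7: ref 4 -> HIT, frames=[1,4,2]
Step 8: ref 1 -> HIT, frames=[1,4,2]
Step 9: ref 3 -> FAULT, evict 2, frames=[1,4,3]
At step 9: evicted page 2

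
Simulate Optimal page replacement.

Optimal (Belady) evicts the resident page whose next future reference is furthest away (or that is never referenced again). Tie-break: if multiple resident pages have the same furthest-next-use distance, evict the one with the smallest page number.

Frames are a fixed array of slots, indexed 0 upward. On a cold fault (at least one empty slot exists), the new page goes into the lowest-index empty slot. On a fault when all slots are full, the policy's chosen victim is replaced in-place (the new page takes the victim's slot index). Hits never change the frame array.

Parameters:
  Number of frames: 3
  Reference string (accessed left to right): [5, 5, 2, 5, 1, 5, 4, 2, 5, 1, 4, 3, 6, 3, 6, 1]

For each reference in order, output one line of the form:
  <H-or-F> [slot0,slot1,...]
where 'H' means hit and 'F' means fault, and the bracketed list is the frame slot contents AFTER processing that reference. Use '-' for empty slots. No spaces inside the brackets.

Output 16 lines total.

F [5,-,-]
H [5,-,-]
F [5,2,-]
H [5,2,-]
F [5,2,1]
H [5,2,1]
F [5,2,4]
H [5,2,4]
H [5,2,4]
F [5,1,4]
H [5,1,4]
F [5,1,3]
F [6,1,3]
H [6,1,3]
H [6,1,3]
H [6,1,3]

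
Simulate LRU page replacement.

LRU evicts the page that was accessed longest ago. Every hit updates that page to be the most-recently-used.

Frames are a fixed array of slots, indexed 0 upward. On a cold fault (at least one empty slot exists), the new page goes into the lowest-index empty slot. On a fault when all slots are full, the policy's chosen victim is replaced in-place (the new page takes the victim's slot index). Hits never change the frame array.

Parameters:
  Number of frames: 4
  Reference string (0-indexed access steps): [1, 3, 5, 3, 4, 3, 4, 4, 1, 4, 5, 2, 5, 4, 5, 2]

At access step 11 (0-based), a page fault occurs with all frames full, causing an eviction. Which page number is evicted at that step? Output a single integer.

Step 0: ref 1 -> FAULT, frames=[1,-,-,-]
Step 1: ref 3 -> FAULT, frames=[1,3,-,-]
Step 2: ref 5 -> FAULT, frames=[1,3,5,-]
Step 3: ref 3 -> HIT, frames=[1,3,5,-]
Step 4: ref 4 -> FAULT, frames=[1,3,5,4]
Step 5: ref 3 -> HIT, frames=[1,3,5,4]
Step 6: ref 4 -> HIT, frames=[1,3,5,4]
Step 7: ref 4 -> HIT, frames=[1,3,5,4]
Step 8: ref 1 -> HIT, frames=[1,3,5,4]
Step 9: ref 4 -> HIT, frames=[1,3,5,4]
Step 10: ref 5 -> HIT, frames=[1,3,5,4]
Step 11: ref 2 -> FAULT, evict 3, frames=[1,2,5,4]
At step 11: evicted page 3

Answer: 3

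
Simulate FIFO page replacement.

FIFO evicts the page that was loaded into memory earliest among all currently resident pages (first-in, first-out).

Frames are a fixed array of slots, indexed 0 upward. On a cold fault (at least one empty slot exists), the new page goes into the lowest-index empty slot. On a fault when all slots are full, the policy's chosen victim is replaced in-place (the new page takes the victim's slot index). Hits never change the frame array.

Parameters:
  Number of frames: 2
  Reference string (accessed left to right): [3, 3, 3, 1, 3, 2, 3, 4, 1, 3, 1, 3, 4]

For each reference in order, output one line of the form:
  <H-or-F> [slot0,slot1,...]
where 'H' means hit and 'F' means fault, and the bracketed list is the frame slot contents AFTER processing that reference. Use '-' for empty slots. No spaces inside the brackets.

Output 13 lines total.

F [3,-]
H [3,-]
H [3,-]
F [3,1]
H [3,1]
F [2,1]
F [2,3]
F [4,3]
F [4,1]
F [3,1]
H [3,1]
H [3,1]
F [3,4]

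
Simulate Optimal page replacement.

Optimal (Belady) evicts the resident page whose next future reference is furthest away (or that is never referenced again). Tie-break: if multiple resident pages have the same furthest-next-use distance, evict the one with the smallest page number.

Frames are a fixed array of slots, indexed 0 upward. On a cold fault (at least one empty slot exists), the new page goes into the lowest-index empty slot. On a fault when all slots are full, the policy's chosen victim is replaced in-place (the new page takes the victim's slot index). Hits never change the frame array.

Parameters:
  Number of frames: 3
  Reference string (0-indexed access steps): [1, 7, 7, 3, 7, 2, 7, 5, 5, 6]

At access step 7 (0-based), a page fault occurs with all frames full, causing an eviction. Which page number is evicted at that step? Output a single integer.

Answer: 2

Derivation:
Step 0: ref 1 -> FAULT, frames=[1,-,-]
Step 1: ref 7 -> FAULT, frames=[1,7,-]
Step 2: ref 7 -> HIT, frames=[1,7,-]
Step 3: ref 3 -> FAULT, frames=[1,7,3]
Step 4: ref 7 -> HIT, frames=[1,7,3]
Step 5: ref 2 -> FAULT, evict 1, frames=[2,7,3]
Step 6: ref 7 -> HIT, frames=[2,7,3]
Step 7: ref 5 -> FAULT, evict 2, frames=[5,7,3]
At step 7: evicted page 2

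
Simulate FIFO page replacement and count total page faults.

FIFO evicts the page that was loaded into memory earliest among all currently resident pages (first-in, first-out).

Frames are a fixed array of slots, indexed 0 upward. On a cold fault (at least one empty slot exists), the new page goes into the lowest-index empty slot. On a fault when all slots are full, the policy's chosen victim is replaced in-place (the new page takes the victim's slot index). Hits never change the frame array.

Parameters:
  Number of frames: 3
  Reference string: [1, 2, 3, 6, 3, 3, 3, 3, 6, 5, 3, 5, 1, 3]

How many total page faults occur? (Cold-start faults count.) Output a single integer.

Answer: 7

Derivation:
Step 0: ref 1 → FAULT, frames=[1,-,-]
Step 1: ref 2 → FAULT, frames=[1,2,-]
Step 2: ref 3 → FAULT, frames=[1,2,3]
Step 3: ref 6 → FAULT (evict 1), frames=[6,2,3]
Step 4: ref 3 → HIT, frames=[6,2,3]
Step 5: ref 3 → HIT, frames=[6,2,3]
Step 6: ref 3 → HIT, frames=[6,2,3]
Step 7: ref 3 → HIT, frames=[6,2,3]
Step 8: ref 6 → HIT, frames=[6,2,3]
Step 9: ref 5 → FAULT (evict 2), frames=[6,5,3]
Step 10: ref 3 → HIT, frames=[6,5,3]
Step 11: ref 5 → HIT, frames=[6,5,3]
Step 12: ref 1 → FAULT (evict 3), frames=[6,5,1]
Step 13: ref 3 → FAULT (evict 6), frames=[3,5,1]
Total faults: 7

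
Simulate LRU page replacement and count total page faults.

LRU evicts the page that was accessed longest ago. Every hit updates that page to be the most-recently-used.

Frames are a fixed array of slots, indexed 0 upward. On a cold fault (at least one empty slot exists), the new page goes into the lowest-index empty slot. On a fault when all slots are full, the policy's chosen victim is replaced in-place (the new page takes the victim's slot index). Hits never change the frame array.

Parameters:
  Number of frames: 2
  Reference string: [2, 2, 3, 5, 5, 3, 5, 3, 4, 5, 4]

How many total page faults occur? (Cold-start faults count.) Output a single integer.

Answer: 5

Derivation:
Step 0: ref 2 → FAULT, frames=[2,-]
Step 1: ref 2 → HIT, frames=[2,-]
Step 2: ref 3 → FAULT, frames=[2,3]
Step 3: ref 5 → FAULT (evict 2), frames=[5,3]
Step 4: ref 5 → HIT, frames=[5,3]
Step 5: ref 3 → HIT, frames=[5,3]
Step 6: ref 5 → HIT, frames=[5,3]
Step 7: ref 3 → HIT, frames=[5,3]
Step 8: ref 4 → FAULT (evict 5), frames=[4,3]
Step 9: ref 5 → FAULT (evict 3), frames=[4,5]
Step 10: ref 4 → HIT, frames=[4,5]
Total faults: 5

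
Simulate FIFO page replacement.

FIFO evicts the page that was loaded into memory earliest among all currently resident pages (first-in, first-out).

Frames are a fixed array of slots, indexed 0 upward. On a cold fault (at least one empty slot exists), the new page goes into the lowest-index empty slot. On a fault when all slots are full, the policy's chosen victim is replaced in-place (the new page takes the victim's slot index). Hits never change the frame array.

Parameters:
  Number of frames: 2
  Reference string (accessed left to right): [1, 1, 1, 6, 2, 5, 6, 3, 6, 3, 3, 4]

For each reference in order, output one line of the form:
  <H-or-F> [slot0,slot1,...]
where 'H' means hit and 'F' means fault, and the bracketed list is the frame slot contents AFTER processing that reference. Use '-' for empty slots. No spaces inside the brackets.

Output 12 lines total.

F [1,-]
H [1,-]
H [1,-]
F [1,6]
F [2,6]
F [2,5]
F [6,5]
F [6,3]
H [6,3]
H [6,3]
H [6,3]
F [4,3]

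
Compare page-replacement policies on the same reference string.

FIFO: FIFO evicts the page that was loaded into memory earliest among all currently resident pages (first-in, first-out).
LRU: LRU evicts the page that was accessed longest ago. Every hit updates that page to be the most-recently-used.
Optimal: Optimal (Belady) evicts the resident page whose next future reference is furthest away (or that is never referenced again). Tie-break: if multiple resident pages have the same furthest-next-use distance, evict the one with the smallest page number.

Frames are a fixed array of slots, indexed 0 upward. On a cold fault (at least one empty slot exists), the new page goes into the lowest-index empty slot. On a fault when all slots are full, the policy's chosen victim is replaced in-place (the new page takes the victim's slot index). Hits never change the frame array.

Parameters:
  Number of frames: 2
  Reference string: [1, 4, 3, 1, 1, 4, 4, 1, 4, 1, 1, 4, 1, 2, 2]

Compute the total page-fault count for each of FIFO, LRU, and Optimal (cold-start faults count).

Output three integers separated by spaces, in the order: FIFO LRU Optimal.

--- FIFO ---
  step 0: ref 1 -> FAULT, frames=[1,-] (faults so far: 1)
  step 1: ref 4 -> FAULT, frames=[1,4] (faults so far: 2)
  step 2: ref 3 -> FAULT, evict 1, frames=[3,4] (faults so far: 3)
  step 3: ref 1 -> FAULT, evict 4, frames=[3,1] (faults so far: 4)
  step 4: ref 1 -> HIT, frames=[3,1] (faults so far: 4)
  step 5: ref 4 -> FAULT, evict 3, frames=[4,1] (faults so far: 5)
  step 6: ref 4 -> HIT, frames=[4,1] (faults so far: 5)
  step 7: ref 1 -> HIT, frames=[4,1] (faults so far: 5)
  step 8: ref 4 -> HIT, frames=[4,1] (faults so far: 5)
  step 9: ref 1 -> HIT, frames=[4,1] (faults so far: 5)
  step 10: ref 1 -> HIT, frames=[4,1] (faults so far: 5)
  step 11: ref 4 -> HIT, frames=[4,1] (faults so far: 5)
  step 12: ref 1 -> HIT, frames=[4,1] (faults so far: 5)
  step 13: ref 2 -> FAULT, evict 1, frames=[4,2] (faults so far: 6)
  step 14: ref 2 -> HIT, frames=[4,2] (faults so far: 6)
  FIFO total faults: 6
--- LRU ---
  step 0: ref 1 -> FAULT, frames=[1,-] (faults so far: 1)
  step 1: ref 4 -> FAULT, frames=[1,4] (faults so far: 2)
  step 2: ref 3 -> FAULT, evict 1, frames=[3,4] (faults so far: 3)
  step 3: ref 1 -> FAULT, evict 4, frames=[3,1] (faults so far: 4)
  step 4: ref 1 -> HIT, frames=[3,1] (faults so far: 4)
  step 5: ref 4 -> FAULT, evict 3, frames=[4,1] (faults so far: 5)
  step 6: ref 4 -> HIT, frames=[4,1] (faults so far: 5)
  step 7: ref 1 -> HIT, frames=[4,1] (faults so far: 5)
  step 8: ref 4 -> HIT, frames=[4,1] (faults so far: 5)
  step 9: ref 1 -> HIT, frames=[4,1] (faults so far: 5)
  step 10: ref 1 -> HIT, frames=[4,1] (faults so far: 5)
  step 11: ref 4 -> HIT, frames=[4,1] (faults so far: 5)
  step 12: ref 1 -> HIT, frames=[4,1] (faults so far: 5)
  step 13: ref 2 -> FAULT, evict 4, frames=[2,1] (faults so far: 6)
  step 14: ref 2 -> HIT, frames=[2,1] (faults so far: 6)
  LRU total faults: 6
--- Optimal ---
  step 0: ref 1 -> FAULT, frames=[1,-] (faults so far: 1)
  step 1: ref 4 -> FAULT, frames=[1,4] (faults so far: 2)
  step 2: ref 3 -> FAULT, evict 4, frames=[1,3] (faults so far: 3)
  step 3: ref 1 -> HIT, frames=[1,3] (faults so far: 3)
  step 4: ref 1 -> HIT, frames=[1,3] (faults so far: 3)
  step 5: ref 4 -> FAULT, evict 3, frames=[1,4] (faults so far: 4)
  step 6: ref 4 -> HIT, frames=[1,4] (faults so far: 4)
  step 7: ref 1 -> HIT, frames=[1,4] (faults so far: 4)
  step 8: ref 4 -> HIT, frames=[1,4] (faults so far: 4)
  step 9: ref 1 -> HIT, frames=[1,4] (faults so far: 4)
  step 10: ref 1 -> HIT, frames=[1,4] (faults so far: 4)
  step 11: ref 4 -> HIT, frames=[1,4] (faults so far: 4)
  step 12: ref 1 -> HIT, frames=[1,4] (faults so far: 4)
  step 13: ref 2 -> FAULT, evict 1, frames=[2,4] (faults so far: 5)
  step 14: ref 2 -> HIT, frames=[2,4] (faults so far: 5)
  Optimal total faults: 5

Answer: 6 6 5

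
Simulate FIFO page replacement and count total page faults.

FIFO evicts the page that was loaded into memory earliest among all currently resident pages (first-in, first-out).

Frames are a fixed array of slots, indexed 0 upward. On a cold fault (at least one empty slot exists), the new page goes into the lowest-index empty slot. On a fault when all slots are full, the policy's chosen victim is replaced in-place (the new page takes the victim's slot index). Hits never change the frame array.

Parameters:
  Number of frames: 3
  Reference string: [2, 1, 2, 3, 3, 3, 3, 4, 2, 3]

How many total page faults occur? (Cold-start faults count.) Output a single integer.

Step 0: ref 2 → FAULT, frames=[2,-,-]
Step 1: ref 1 → FAULT, frames=[2,1,-]
Step 2: ref 2 → HIT, frames=[2,1,-]
Step 3: ref 3 → FAULT, frames=[2,1,3]
Step 4: ref 3 → HIT, frames=[2,1,3]
Step 5: ref 3 → HIT, frames=[2,1,3]
Step 6: ref 3 → HIT, frames=[2,1,3]
Step 7: ref 4 → FAULT (evict 2), frames=[4,1,3]
Step 8: ref 2 → FAULT (evict 1), frames=[4,2,3]
Step 9: ref 3 → HIT, frames=[4,2,3]
Total faults: 5

Answer: 5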